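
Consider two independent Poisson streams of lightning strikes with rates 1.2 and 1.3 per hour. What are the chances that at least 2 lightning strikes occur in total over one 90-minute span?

0.8883

Independent Poisson processes superpose: combined rate λ = 1.2 + 1.3 = 2.5 per hour.
Over the interval, μ = 2.5 × 1.5 = 3.75 (a 90-minute span = 1.5 hours).
P(N ≥ 2) = 1 − P(N ≤ 1) ≈ 0.8883.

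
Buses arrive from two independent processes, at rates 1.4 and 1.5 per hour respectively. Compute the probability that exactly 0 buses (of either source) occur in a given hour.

Independent Poisson processes superpose: combined rate λ = 1.4 + 1.5 = 2.9 per hour.
So μ = 2.9.
P(N = 0) = e^(−2.9) · 2.9^0/0! ≈ 0.0550.

0.0550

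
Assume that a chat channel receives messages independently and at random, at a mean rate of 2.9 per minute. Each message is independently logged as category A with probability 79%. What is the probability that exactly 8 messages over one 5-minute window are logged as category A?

0.0779

Thinning: the messages that are logged as category A themselves form a Poisson process with rate 0.79 × 2.9 = 2.291 per minute.
Over the interval, μ = 2.291 × 5 = 11.455 (a 5-minute window = 5 minutes).
P(N = 8) = e^(−11.455) · 11.455^8/8! ≈ 0.0779.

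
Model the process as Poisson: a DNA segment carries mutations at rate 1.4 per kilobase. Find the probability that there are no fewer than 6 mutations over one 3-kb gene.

Over the interval, μ = 1.4 × 3 = 4.2 (a 3-kb gene = 3 kilobases).
P(N ≥ 6) = 1 − P(N ≤ 5) = 1 − Σ_{j=0}^{5} e^(−μ) μ^j/j! ≈ 0.2469.

0.2469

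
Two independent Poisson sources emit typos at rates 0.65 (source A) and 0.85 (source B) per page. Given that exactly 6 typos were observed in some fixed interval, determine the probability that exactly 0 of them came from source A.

Given the total, each event is independently from source A with probability p = λ_A/(λ_A+λ_B) = 0.65/1.5 ≈ 0.4333.
So K ~ Binomial(6, 0.65/1.5): P(K = 0) = C(6,0) · (0.65/1.5)^0 · (0.85/1.5)^6 ≈ 0.0331.

0.0331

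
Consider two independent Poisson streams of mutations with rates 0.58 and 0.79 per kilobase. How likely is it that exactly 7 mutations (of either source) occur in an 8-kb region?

0.0655

Independent Poisson processes superpose: combined rate λ = 0.58 + 0.79 = 1.37 per kilobase.
Over the interval, μ = 1.37 × 8 = 10.96 (an 8-kb region = 8 kilobases).
P(N = 7) = e^(−10.96) · 10.96^7/7! ≈ 0.0655.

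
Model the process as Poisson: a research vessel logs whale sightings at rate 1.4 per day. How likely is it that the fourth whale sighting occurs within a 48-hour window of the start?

Over the interval, μ = 1.4 × 2 = 2.8 (a 48-hour window = 2 days).
The fourth arrival falls in the interval iff at least 4 events occur there: P(S_4 ≤ t) = P(N ≥ 4) = 1 − P(N ≤ 3) ≈ 0.3081.

0.3081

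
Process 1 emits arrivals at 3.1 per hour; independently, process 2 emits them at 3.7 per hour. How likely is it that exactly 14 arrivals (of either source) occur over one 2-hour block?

Independent Poisson processes superpose: combined rate λ = 3.1 + 3.7 = 6.8 per hour.
Over the interval, μ = 6.8 × 2 = 13.6 (a 2-hour block = 2 hours).
P(N = 14) = e^(−13.6) · 13.6^14/14! ≈ 0.1054.

0.1054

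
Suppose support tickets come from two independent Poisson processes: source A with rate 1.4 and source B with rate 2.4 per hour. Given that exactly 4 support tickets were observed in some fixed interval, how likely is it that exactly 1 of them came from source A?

0.3713

Given the total, each event is independently from source A with probability p = λ_A/(λ_A+λ_B) = 1.4/3.8 ≈ 0.3684.
So K ~ Binomial(4, 1.4/3.8): P(K = 1) = C(4,1) · (1.4/3.8)^1 · (2.4/3.8)^3 ≈ 0.3713.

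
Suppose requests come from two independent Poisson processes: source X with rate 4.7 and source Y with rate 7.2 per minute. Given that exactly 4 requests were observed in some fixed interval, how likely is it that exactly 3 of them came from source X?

Given the total, each event is independently from source X with probability p = λ_X/(λ_X+λ_Y) = 4.7/11.9 ≈ 0.3950.
So K ~ Binomial(4, 4.7/11.9): P(K = 3) = C(4,3) · (4.7/11.9)^3 · (7.2/11.9)^1 ≈ 0.1491.

0.1491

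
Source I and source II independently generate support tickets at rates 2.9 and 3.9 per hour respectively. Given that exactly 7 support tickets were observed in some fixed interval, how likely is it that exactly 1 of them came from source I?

0.1062

Given the total, each event is independently from source I with probability p = λ_I/(λ_I+λ_II) = 2.9/6.8 ≈ 0.4265.
So K ~ Binomial(7, 2.9/6.8): P(K = 1) = C(7,1) · (2.9/6.8)^1 · (3.9/6.8)^6 ≈ 0.1062.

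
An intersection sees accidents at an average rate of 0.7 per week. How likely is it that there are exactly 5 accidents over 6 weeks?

0.1633

Over the interval, μ = 0.7 × 6 = 4.2 (6 weeks).
P(N = 5) = e^(−μ) μ^5/5! = e^(−4.2) · 4.2^5/120 ≈ 0.1633.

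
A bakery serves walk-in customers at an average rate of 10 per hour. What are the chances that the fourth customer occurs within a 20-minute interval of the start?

Over the interval, μ = 10 × 1/3 ≈ 3.33333 (a 20-minute interval = 1/3 hours).
The fourth arrival falls in the interval iff at least 4 events occur there: P(S_4 ≤ t) = P(N ≥ 4) = 1 − P(N ≤ 3) ≈ 0.4270.

0.4270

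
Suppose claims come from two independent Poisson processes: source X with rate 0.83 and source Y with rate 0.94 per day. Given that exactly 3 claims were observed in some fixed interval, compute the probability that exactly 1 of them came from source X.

Given the total, each event is independently from source X with probability p = λ_X/(λ_X+λ_Y) = 0.83/1.77 ≈ 0.4689.
So K ~ Binomial(3, 0.83/1.77): P(K = 1) = C(3,1) · (0.83/1.77)^1 · (0.94/1.77)^2 ≈ 0.3968.

0.3968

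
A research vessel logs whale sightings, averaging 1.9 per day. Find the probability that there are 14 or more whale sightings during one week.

0.4599

Over the interval, μ = 1.9 × 7 = 13.3 (a week = 7 days).
P(N ≥ 14) = 1 − P(N ≤ 13) = 1 − Σ_{j=0}^{13} e^(−μ) μ^j/j! ≈ 0.4599.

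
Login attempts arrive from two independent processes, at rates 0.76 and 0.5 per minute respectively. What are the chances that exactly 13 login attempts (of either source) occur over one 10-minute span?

Independent Poisson processes superpose: combined rate λ = 0.76 + 0.5 = 1.26 per minute.
Over the interval, μ = 1.26 × 10 = 12.6 (a 10-minute span = 10 minutes).
P(N = 13) = e^(−12.6) · 12.6^13/13! ≈ 0.1093.

0.1093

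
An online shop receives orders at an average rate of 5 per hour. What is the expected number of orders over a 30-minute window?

2.5

E[N] = λt = 5 × 0.5 = 2.5 (a 30-minute window = 0.5 hours).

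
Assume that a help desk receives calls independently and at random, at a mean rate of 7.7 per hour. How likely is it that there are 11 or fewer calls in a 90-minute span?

Over the interval, μ = 7.7 × 1.5 = 11.55 (a 90-minute span = 1.5 hours).
P(N ≤ 11) = Σ_{j=0}^{11} e^(−μ) μ^j/j! ≈ 0.5139.

0.5139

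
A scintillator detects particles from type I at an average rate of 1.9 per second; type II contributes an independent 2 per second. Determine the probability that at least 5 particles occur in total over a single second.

Independent Poisson processes superpose: combined rate λ = 1.9 + 2 = 3.9 per second.
So μ = 3.9.
P(N ≥ 5) = 1 − P(N ≤ 4) ≈ 0.3516.

0.3516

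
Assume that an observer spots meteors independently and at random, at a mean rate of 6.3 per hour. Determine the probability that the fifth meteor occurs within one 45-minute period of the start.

0.5100

Over the interval, μ = 6.3 × 0.75 = 4.725 (a 45-minute period = 0.75 hours).
The fifth arrival falls in the interval iff at least 5 events occur there: P(S_5 ≤ t) = P(N ≥ 5) = 1 − P(N ≤ 4) ≈ 0.5100.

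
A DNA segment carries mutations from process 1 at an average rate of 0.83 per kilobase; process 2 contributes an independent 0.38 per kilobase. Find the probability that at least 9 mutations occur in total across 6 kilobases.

Independent Poisson processes superpose: combined rate λ = 0.83 + 0.38 = 1.21 per kilobase.
Over the interval, μ = 1.21 × 6 = 7.26 (6 kilobases).
P(N ≥ 9) = 1 − P(N ≤ 8) ≈ 0.3054.

0.3054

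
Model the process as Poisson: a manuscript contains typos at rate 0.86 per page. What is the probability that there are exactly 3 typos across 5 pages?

Over the interval, μ = 0.86 × 5 = 4.3 (5 pages).
P(N = 3) = e^(−μ) μ^3/3! = e^(−4.3) · 4.3^3/6 ≈ 0.1798.

0.1798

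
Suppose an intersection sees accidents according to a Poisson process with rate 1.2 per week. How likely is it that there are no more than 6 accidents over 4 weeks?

0.7908

Over the interval, μ = 1.2 × 4 = 4.8 (4 weeks).
P(N ≤ 6) = Σ_{j=0}^{6} e^(−μ) μ^j/j! ≈ 0.7908.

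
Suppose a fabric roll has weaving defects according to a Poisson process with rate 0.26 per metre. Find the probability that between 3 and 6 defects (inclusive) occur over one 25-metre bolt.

Over the interval, μ = 0.26 × 25 = 6.5 (a 25-metre bolt = 25 metres).
P(3 ≤ N ≤ 6) = Σ_{j=3}^{6} e^(−6.5) · 6.5^j/j! ≈ 0.4835.

0.4835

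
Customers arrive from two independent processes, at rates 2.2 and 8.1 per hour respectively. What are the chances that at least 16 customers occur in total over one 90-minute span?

0.4779

Independent Poisson processes superpose: combined rate λ = 2.2 + 8.1 = 10.3 per hour.
Over the interval, μ = 10.3 × 1.5 = 15.45 (a 90-minute span = 1.5 hours).
P(N ≥ 16) = 1 − P(N ≤ 15) ≈ 0.4779.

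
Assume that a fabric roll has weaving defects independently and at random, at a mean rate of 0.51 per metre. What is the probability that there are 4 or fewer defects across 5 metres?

0.8844

Over the interval, μ = 0.51 × 5 = 2.55 (5 metres).
P(N ≤ 4) = Σ_{j=0}^{4} e^(−μ) μ^j/j! ≈ 0.8844.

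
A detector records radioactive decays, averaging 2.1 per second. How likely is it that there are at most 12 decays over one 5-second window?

0.7420

Over the interval, μ = 2.1 × 5 = 10.5 (a 5-second window = 5 seconds).
P(N ≤ 12) = Σ_{j=0}^{12} e^(−μ) μ^j/j! ≈ 0.7420.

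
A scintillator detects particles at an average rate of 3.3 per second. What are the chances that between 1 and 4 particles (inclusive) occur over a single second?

0.7257

With mean μ = 3.3 per second,
P(1 ≤ N ≤ 4) = Σ_{j=1}^{4} e^(−3.3) · 3.3^j/j! ≈ 0.7257.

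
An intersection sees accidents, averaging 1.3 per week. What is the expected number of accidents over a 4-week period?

E[N] = λt = 1.3 × 4 = 5.2 (a 4-week period = 4 weeks).

5.2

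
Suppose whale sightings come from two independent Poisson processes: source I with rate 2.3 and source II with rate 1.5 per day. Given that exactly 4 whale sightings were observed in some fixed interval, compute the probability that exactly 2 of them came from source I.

0.3425

Given the total, each event is independently from source I with probability p = λ_I/(λ_I+λ_II) = 2.3/3.8 ≈ 0.6053.
So K ~ Binomial(4, 2.3/3.8): P(K = 2) = C(4,2) · (2.3/3.8)^2 · (1.5/3.8)^2 ≈ 0.3425.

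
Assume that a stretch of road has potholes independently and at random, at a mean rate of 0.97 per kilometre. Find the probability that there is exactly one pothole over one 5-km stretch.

0.0380

Over the interval, μ = 0.97 × 5 = 4.85 (a 5-km stretch = 5 kilometres).
P(N = 1) = e^(−μ) μ^1/1! = e^(−4.85) · 4.85^1/1 ≈ 0.0380.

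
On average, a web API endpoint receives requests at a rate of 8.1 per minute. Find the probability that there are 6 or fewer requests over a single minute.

0.3013

With mean μ = 8.1 per minute,
P(N ≤ 6) = Σ_{j=0}^{6} e^(−μ) μ^j/j! ≈ 0.3013.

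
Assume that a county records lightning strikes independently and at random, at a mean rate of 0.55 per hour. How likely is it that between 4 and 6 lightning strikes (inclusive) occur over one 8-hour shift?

Over the interval, μ = 0.55 × 8 = 4.4 (an 8-hour shift = 8 hours).
P(4 ≤ N ≤ 6) = Σ_{j=4}^{6} e^(−4.4) · 4.4^j/j! ≈ 0.4842.

0.4842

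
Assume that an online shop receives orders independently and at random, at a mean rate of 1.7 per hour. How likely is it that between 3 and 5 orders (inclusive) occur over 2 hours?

Over the interval, μ = 1.7 × 2 = 3.4 (2 hours).
P(3 ≤ N ≤ 5) = Σ_{j=3}^{5} e^(−3.4) · 3.4^j/j! ≈ 0.5308.

0.5308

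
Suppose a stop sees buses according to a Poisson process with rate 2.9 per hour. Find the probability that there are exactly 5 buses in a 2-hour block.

0.1656

Over the interval, μ = 2.9 × 2 = 5.8 (a 2-hour block = 2 hours).
P(N = 5) = e^(−μ) μ^5/5! = e^(−5.8) · 5.8^5/120 ≈ 0.1656.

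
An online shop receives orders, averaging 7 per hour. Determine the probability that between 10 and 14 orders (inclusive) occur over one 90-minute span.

0.4908

Over the interval, μ = 7 × 1.5 = 10.5 (a 90-minute span = 1.5 hours).
P(10 ≤ N ≤ 14) = Σ_{j=10}^{14} e^(−10.5) · 10.5^j/j! ≈ 0.4908.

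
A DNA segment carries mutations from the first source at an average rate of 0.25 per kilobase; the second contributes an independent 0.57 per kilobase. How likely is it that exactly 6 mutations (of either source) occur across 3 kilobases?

0.0263

Independent Poisson processes superpose: combined rate λ = 0.25 + 0.57 = 0.82 per kilobase.
Over the interval, μ = 0.82 × 3 = 2.46 (3 kilobases).
P(N = 6) = e^(−2.46) · 2.46^6/6! ≈ 0.0263.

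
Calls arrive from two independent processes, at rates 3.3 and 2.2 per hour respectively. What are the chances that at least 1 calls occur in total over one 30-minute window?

Independent Poisson processes superpose: combined rate λ = 3.3 + 2.2 = 5.5 per hour.
Over the interval, μ = 5.5 × 0.5 = 2.75 (a 30-minute window = 0.5 hours).
P(N ≥ 1) = 1 − P(N ≤ 0) ≈ 0.9361.

0.9361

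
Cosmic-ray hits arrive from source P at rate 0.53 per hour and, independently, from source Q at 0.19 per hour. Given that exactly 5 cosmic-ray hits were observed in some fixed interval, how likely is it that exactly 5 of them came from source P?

0.2161

Given the total, each event is independently from source P with probability p = λ_P/(λ_P+λ_Q) = 0.53/0.72 ≈ 0.7361.
So K ~ Binomial(5, 0.53/0.72): P(K = 5) = C(5,5) · (0.53/0.72)^5 · (0.19/0.72)^0 ≈ 0.2161.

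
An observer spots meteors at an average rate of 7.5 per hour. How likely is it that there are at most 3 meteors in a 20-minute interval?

Over the interval, μ = 7.5 × 1/3 = 2.5 (a 20-minute interval = 1/3 hours).
P(N ≤ 3) = Σ_{j=0}^{3} e^(−μ) μ^j/j! ≈ 0.7576.

0.7576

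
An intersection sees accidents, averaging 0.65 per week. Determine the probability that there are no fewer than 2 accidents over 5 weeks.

0.8352

Over the interval, μ = 0.65 × 5 = 3.25 (5 weeks).
P(N ≥ 2) = 1 − P(N ≤ 1) = 1 − Σ_{j=0}^{1} e^(−μ) μ^j/j! ≈ 0.8352.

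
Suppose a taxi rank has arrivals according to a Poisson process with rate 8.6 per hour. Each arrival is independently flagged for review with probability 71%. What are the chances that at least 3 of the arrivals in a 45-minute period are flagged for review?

0.8352

Thinning: the arrivals that are flagged for review themselves form a Poisson process with rate 0.71 × 8.6 = 6.106 per hour.
Over the interval, μ = 6.106 × 0.75 = 4.5795 (a 45-minute period = 0.75 hours).
P(N ≥ 3) = 1 − P(N ≤ 2) ≈ 0.8352.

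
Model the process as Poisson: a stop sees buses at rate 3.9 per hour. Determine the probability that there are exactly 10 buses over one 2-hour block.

Over the interval, μ = 3.9 × 2 = 7.8 (a 2-hour block = 2 hours).
P(N = 10) = e^(−μ) μ^10/10! = e^(−7.8) · 7.8^10/3628800 ≈ 0.0941.

0.0941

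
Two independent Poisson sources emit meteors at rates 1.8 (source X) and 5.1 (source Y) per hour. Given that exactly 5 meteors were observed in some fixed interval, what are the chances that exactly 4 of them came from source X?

0.0171

Given the total, each event is independently from source X with probability p = λ_X/(λ_X+λ_Y) = 1.8/6.9 ≈ 0.2609.
So K ~ Binomial(5, 1.8/6.9): P(K = 4) = C(5,4) · (1.8/6.9)^4 · (5.1/6.9)^1 ≈ 0.0171.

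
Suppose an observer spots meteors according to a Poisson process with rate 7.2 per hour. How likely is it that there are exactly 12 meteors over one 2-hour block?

0.0925

Over the interval, μ = 7.2 × 2 = 14.4 (a 2-hour block = 2 hours).
P(N = 12) = e^(−μ) μ^12/12! = e^(−14.4) · 14.4^12/479001600 ≈ 0.0925.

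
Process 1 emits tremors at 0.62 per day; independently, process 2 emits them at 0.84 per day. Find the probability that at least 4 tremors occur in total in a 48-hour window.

Independent Poisson processes superpose: combined rate λ = 0.62 + 0.84 = 1.46 per day.
Over the interval, μ = 1.46 × 2 = 2.92 (a 48-hour window = 2 days).
P(N ≥ 4) = 1 − P(N ≤ 3) ≈ 0.3349.

0.3349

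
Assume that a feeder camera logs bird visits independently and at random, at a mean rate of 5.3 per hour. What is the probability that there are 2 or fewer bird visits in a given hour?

With mean μ = 5.3 per hour,
P(N ≤ 2) = Σ_{j=0}^{2} e^(−μ) μ^j/j! ≈ 0.1016.

0.1016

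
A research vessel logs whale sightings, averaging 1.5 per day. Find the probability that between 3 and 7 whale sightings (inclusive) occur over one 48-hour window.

Over the interval, μ = 1.5 × 2 = 3 (a 48-hour window = 2 days).
P(3 ≤ N ≤ 7) = Σ_{j=3}^{7} e^(−3) · 3^j/j! ≈ 0.5649.

0.5649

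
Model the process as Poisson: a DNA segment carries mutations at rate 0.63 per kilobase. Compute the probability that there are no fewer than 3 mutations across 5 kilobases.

0.6096

Over the interval, μ = 0.63 × 5 = 3.15 (5 kilobases).
P(N ≥ 3) = 1 − P(N ≤ 2) = 1 − Σ_{j=0}^{2} e^(−μ) μ^j/j! ≈ 0.6096.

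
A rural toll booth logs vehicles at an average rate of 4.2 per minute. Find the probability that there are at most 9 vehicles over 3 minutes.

Over the interval, μ = 4.2 × 3 = 12.6 (3 minutes).
P(N ≤ 9) = Σ_{j=0}^{9} e^(−μ) μ^j/j! ≈ 0.1939.

0.1939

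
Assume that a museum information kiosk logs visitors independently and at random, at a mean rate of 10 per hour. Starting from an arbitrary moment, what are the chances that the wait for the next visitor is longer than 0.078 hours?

The wait for the next event is exponential with rate λ = 10 per hour.
P(T > 0.078) = e^(−λt) = e^(−10 × 0.078) = e^(−0.78) ≈ 0.4584.

0.4584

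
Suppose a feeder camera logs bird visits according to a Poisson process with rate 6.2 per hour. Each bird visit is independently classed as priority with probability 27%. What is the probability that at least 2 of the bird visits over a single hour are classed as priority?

0.4986

Thinning: the bird visits that are classed as priority themselves form a Poisson process with rate 0.27 × 6.2 = 1.674 per hour.
So μ = 1.674.
P(N ≥ 2) = 1 − P(N ≤ 1) ≈ 0.4986.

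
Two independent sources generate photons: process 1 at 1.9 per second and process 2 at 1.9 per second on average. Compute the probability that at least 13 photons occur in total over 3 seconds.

0.3558

Independent Poisson processes superpose: combined rate λ = 1.9 + 1.9 = 3.8 per second.
Over the interval, μ = 3.8 × 3 = 11.4 (3 seconds).
P(N ≥ 13) = 1 − P(N ≤ 12) ≈ 0.3558.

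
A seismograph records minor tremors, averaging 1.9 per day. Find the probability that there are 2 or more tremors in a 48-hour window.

0.8926

Over the interval, μ = 1.9 × 2 = 3.8 (a 48-hour window = 2 days).
P(N ≥ 2) = 1 − P(N ≤ 1) = 1 − Σ_{j=0}^{1} e^(−μ) μ^j/j! ≈ 0.8926.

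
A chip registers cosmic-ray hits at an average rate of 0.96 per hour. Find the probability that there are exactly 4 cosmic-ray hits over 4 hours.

Over the interval, μ = 0.96 × 4 = 3.84 (4 hours).
P(N = 4) = e^(−μ) μ^4/4! = e^(−3.84) · 3.84^4/24 ≈ 0.1947.

0.1947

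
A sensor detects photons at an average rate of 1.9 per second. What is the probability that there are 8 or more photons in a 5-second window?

Over the interval, μ = 1.9 × 5 = 9.5 (a 5-second window = 5 seconds).
P(N ≥ 8) = 1 − P(N ≤ 7) = 1 − Σ_{j=0}^{7} e^(−μ) μ^j/j! ≈ 0.7313.

0.7313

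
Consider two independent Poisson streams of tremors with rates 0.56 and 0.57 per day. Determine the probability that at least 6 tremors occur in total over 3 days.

Independent Poisson processes superpose: combined rate λ = 0.56 + 0.57 = 1.13 per day.
Over the interval, μ = 1.13 × 3 = 3.39 (3 days).
P(N ≥ 6) = 1 − P(N ≤ 5) ≈ 0.1282.

0.1282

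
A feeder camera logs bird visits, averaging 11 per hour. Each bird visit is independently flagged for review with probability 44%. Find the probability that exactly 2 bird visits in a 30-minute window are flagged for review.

Thinning: the bird visits that are flagged for review themselves form a Poisson process with rate 0.44 × 11 = 4.84 per hour.
Over the interval, μ = 4.84 × 0.5 = 2.42 (a 30-minute window = 0.5 hours).
P(N = 2) = e^(−2.42) · 2.42^2/2! ≈ 0.2604.

0.2604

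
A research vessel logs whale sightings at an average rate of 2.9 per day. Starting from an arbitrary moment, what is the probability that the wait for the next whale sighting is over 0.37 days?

The wait for the next event is exponential with rate λ = 2.9 per day.
P(T > 0.37) = e^(−λt) = e^(−2.9 × 0.37) = e^(−1.073) ≈ 0.3420.

0.3420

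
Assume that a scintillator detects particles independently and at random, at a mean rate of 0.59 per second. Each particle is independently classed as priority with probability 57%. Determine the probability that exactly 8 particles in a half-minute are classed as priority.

0.1106

Thinning: the particles that are classed as priority themselves form a Poisson process with rate 0.57 × 0.59 = 0.3363 per second.
Over the interval, μ = 0.3363 × 30 = 10.089 (a half-minute = 30 seconds).
P(N = 8) = e^(−10.089) · 10.089^8/8! ≈ 0.1106.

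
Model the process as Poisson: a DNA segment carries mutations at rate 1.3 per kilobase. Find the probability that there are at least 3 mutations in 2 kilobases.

0.4816

Over the interval, μ = 1.3 × 2 = 2.6 (2 kilobases).
P(N ≥ 3) = 1 − P(N ≤ 2) = 1 − Σ_{j=0}^{2} e^(−μ) μ^j/j! ≈ 0.4816.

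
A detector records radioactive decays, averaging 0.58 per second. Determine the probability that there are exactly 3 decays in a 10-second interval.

Over the interval, μ = 0.58 × 10 = 5.8 (a 10-second interval = 10 seconds).
P(N = 3) = e^(−μ) μ^3/3! = e^(−5.8) · 5.8^3/6 ≈ 0.0985.

0.0985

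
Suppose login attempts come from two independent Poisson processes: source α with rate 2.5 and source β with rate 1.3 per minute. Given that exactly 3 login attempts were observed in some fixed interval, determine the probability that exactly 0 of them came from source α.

Given the total, each event is independently from source α with probability p = λ_α/(λ_α+λ_β) = 2.5/3.8 ≈ 0.6579.
So K ~ Binomial(3, 2.5/3.8): P(K = 0) = C(3,0) · (2.5/3.8)^0 · (1.3/3.8)^3 ≈ 0.0400.

0.0400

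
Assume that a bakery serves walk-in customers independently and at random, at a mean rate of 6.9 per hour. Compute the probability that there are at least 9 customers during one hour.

With mean μ = 6.9 per hour,
P(N ≥ 9) = 1 − P(N ≤ 8) = 1 − Σ_{j=0}^{8} e^(−μ) μ^j/j! ≈ 0.2580.

0.2580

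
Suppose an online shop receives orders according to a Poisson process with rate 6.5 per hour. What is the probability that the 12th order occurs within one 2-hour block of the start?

0.6468

Over the interval, μ = 6.5 × 2 = 13 (a 2-hour block = 2 hours).
The 12th arrival falls in the interval iff at least 12 events occur there: P(S_12 ≤ t) = P(N ≥ 12) = 1 − P(N ≤ 11) ≈ 0.6468.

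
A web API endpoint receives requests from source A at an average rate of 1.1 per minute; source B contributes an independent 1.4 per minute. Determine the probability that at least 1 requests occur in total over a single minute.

0.9179

Independent Poisson processes superpose: combined rate λ = 1.1 + 1.4 = 2.5 per minute.
So μ = 2.5.
P(N ≥ 1) = 1 − P(N ≤ 0) ≈ 0.9179.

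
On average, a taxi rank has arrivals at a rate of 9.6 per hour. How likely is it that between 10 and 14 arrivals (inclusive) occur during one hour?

With mean μ = 9.6 per hour,
P(10 ≤ N ≤ 14) = Σ_{j=10}^{14} e^(−9.6) · 9.6^j/j! ≈ 0.4269.

0.4269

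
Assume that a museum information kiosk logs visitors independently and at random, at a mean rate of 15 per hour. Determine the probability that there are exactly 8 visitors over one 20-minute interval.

Over the interval, μ = 15 × 1/3 = 5 (a 20-minute interval = 1/3 hours).
P(N = 8) = e^(−μ) μ^8/8! = e^(−5) · 5^8/40320 ≈ 0.0653.

0.0653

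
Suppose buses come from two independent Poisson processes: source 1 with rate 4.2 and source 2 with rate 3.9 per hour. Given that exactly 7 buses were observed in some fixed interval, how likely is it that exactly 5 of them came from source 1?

Given the total, each event is independently from source 1 with probability p = λ_1/(λ_1+λ_2) = 4.2/8.1 ≈ 0.5185.
So K ~ Binomial(7, 4.2/8.1): P(K = 5) = C(7,5) · (4.2/8.1)^5 · (3.9/8.1)^2 ≈ 0.1825.

0.1825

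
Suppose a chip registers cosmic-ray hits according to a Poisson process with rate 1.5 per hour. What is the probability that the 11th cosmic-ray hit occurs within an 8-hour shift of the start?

0.6528

Over the interval, μ = 1.5 × 8 = 12 (an 8-hour shift = 8 hours).
The 11th arrival falls in the interval iff at least 11 events occur there: P(S_11 ≤ t) = P(N ≥ 11) = 1 − P(N ≤ 10) ≈ 0.6528.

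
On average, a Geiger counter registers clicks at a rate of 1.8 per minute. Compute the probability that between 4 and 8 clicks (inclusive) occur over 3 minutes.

0.6894

Over the interval, μ = 1.8 × 3 = 5.4 (3 minutes).
P(4 ≤ N ≤ 8) = Σ_{j=4}^{8} e^(−5.4) · 5.4^j/j! ≈ 0.6894.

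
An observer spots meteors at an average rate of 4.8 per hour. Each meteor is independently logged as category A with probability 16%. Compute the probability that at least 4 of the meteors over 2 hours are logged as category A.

Thinning: the meteors that are logged as category A themselves form a Poisson process with rate 0.16 × 4.8 = 0.768 per hour.
Over the interval, μ = 0.768 × 2 = 1.536 (2 hours).
P(N ≥ 4) = 1 − P(N ≤ 3) ≈ 0.0702.

0.0702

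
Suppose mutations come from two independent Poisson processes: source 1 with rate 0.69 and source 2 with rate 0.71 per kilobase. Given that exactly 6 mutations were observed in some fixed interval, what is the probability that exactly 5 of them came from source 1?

Given the total, each event is independently from source 1 with probability p = λ_1/(λ_1+λ_2) = 0.69/1.4 ≈ 0.4929.
So K ~ Binomial(6, 0.69/1.4): P(K = 5) = C(6,5) · (0.69/1.4)^5 · (0.71/1.4)^1 ≈ 0.0885.

0.0885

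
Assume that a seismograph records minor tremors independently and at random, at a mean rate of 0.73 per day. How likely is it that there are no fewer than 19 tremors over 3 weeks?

0.2046

Over the interval, μ = 0.73 × 21 = 15.33 (3 weeks = 21 days).
P(N ≥ 19) = 1 − P(N ≤ 18) = 1 − Σ_{j=0}^{18} e^(−μ) μ^j/j! ≈ 0.2046.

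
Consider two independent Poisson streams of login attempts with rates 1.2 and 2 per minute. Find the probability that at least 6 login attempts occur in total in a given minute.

0.1054

Independent Poisson processes superpose: combined rate λ = 1.2 + 2 = 3.2 per minute.
So μ = 3.2.
P(N ≥ 6) = 1 − P(N ≤ 5) ≈ 0.1054.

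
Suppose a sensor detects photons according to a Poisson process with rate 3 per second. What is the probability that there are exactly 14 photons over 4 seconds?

Over the interval, μ = 3 × 4 = 12 (4 seconds).
P(N = 14) = e^(−μ) μ^14/14! = e^(−12) · 12^14/87178291200 ≈ 0.0905.

0.0905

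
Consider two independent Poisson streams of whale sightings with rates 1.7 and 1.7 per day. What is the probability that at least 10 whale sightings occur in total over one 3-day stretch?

0.5668

Independent Poisson processes superpose: combined rate λ = 1.7 + 1.7 = 3.4 per day.
Over the interval, μ = 3.4 × 3 = 10.2 (a 3-day stretch = 3 days).
P(N ≥ 10) = 1 − P(N ≤ 9) ≈ 0.5668.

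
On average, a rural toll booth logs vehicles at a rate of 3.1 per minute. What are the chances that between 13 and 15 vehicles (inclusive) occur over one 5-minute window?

0.2887

Over the interval, μ = 3.1 × 5 = 15.5 (a 5-minute window = 5 minutes).
P(13 ≤ N ≤ 15) = Σ_{j=13}^{15} e^(−15.5) · 15.5^j/j! ≈ 0.2887.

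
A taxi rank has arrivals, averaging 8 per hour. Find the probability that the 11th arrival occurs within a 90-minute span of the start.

Over the interval, μ = 8 × 1.5 = 12 (a 90-minute span = 1.5 hours).
The 11th arrival falls in the interval iff at least 11 events occur there: P(S_11 ≤ t) = P(N ≥ 11) = 1 − P(N ≤ 10) ≈ 0.6528.

0.6528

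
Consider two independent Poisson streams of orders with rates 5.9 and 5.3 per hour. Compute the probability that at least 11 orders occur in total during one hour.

0.5638

Independent Poisson processes superpose: combined rate λ = 5.9 + 5.3 = 11.2 per hour.
So μ = 11.2.
P(N ≥ 11) = 1 − P(N ≤ 10) ≈ 0.5638.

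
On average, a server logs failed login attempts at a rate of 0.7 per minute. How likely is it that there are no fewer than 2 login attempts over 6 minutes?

Over the interval, μ = 0.7 × 6 = 4.2 (6 minutes).
P(N ≥ 2) = 1 − P(N ≤ 1) = 1 − Σ_{j=0}^{1} e^(−μ) μ^j/j! ≈ 0.9220.

0.9220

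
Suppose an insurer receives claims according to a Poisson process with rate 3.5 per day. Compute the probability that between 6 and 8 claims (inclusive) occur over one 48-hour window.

Over the interval, μ = 3.5 × 2 = 7 (a 48-hour window = 2 days).
P(6 ≤ N ≤ 8) = Σ_{j=6}^{8} e^(−7) · 7^j/j! ≈ 0.4284.

0.4284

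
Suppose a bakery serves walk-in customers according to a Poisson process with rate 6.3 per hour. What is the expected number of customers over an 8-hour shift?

E[N] = λt = 6.3 × 8 = 50.4 (an 8-hour shift = 8 hours).

50.4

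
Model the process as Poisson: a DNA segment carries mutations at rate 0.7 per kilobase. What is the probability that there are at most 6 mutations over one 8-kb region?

Over the interval, μ = 0.7 × 8 = 5.6 (an 8-kb region = 8 kilobases).
P(N ≤ 6) = Σ_{j=0}^{6} e^(−μ) μ^j/j! ≈ 0.6703.

0.6703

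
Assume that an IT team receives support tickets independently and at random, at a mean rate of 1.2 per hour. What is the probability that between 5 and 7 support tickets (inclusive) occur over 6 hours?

Over the interval, μ = 1.2 × 6 = 7.2 (6 hours).
P(5 ≤ N ≤ 7) = Σ_{j=5}^{7} e^(−7.2) · 7.2^j/j! ≈ 0.4134.

0.4134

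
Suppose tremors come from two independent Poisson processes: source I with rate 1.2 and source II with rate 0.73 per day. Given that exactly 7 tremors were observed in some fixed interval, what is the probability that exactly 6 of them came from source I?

0.1530

Given the total, each event is independently from source I with probability p = λ_I/(λ_I+λ_II) = 1.2/1.93 ≈ 0.6218.
So K ~ Binomial(7, 1.2/1.93): P(K = 6) = C(7,6) · (1.2/1.93)^6 · (0.73/1.93)^1 ≈ 0.1530.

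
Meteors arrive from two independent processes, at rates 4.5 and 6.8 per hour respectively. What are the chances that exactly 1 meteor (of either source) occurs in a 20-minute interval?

0.0871

Independent Poisson processes superpose: combined rate λ = 4.5 + 6.8 = 11.3 per hour.
Over the interval, μ = 11.3 × 1/3 ≈ 3.76667 (a 20-minute interval = 1/3 hours).
P(N = 1) = e^(−3.76667) · 3.76667^1/1! ≈ 0.0871.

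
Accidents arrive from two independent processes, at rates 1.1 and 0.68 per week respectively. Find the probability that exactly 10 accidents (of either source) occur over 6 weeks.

Independent Poisson processes superpose: combined rate λ = 1.1 + 0.68 = 1.78 per week.
Over the interval, μ = 1.78 × 6 = 10.68 (6 weeks).
P(N = 10) = e^(−10.68) · 10.68^10/10! ≈ 0.1224.

0.1224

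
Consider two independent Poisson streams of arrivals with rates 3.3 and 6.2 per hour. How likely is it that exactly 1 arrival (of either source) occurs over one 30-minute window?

0.0411

Independent Poisson processes superpose: combined rate λ = 3.3 + 6.2 = 9.5 per hour.
Over the interval, μ = 9.5 × 0.5 = 4.75 (a 30-minute window = 0.5 hours).
P(N = 1) = e^(−4.75) · 4.75^1/1! ≈ 0.0411.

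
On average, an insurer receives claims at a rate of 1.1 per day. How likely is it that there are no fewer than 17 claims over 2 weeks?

0.3747

Over the interval, μ = 1.1 × 14 = 15.4 (2 weeks = 14 days).
P(N ≥ 17) = 1 − P(N ≤ 16) = 1 − Σ_{j=0}^{16} e^(−μ) μ^j/j! ≈ 0.3747.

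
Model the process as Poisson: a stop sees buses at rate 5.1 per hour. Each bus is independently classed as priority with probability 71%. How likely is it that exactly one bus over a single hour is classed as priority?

Thinning: the buses that are classed as priority themselves form a Poisson process with rate 0.71 × 5.1 = 3.621 per hour.
So μ = 3.621.
P(N = 1) = e^(−3.621) · 3.621^1/1! ≈ 0.0969.

0.0969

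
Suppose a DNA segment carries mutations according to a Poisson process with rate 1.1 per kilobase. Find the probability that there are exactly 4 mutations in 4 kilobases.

Over the interval, μ = 1.1 × 4 = 4.4 (4 kilobases).
P(N = 4) = e^(−μ) μ^4/4! = e^(−4.4) · 4.4^4/24 ≈ 0.1917.

0.1917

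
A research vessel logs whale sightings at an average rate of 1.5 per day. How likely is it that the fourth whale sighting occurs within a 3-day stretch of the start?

0.6577

Over the interval, μ = 1.5 × 3 = 4.5 (a 3-day stretch = 3 days).
The fourth arrival falls in the interval iff at least 4 events occur there: P(S_4 ≤ t) = P(N ≥ 4) = 1 − P(N ≤ 3) ≈ 0.6577.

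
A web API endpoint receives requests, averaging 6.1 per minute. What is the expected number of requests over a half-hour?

E[N] = λt = 6.1 × 30 = 183 (a half-hour = 30 minutes).

183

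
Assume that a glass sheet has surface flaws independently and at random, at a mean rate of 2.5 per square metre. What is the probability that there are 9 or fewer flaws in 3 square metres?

0.7764

Over the interval, μ = 2.5 × 3 = 7.5 (3 square metres).
P(N ≤ 9) = Σ_{j=0}^{9} e^(−μ) μ^j/j! ≈ 0.7764.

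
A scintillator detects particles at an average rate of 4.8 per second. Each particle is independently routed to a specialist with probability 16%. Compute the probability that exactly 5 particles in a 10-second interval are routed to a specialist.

0.1029

Thinning: the particles that are routed to a specialist themselves form a Poisson process with rate 0.16 × 4.8 = 0.768 per second.
Over the interval, μ = 0.768 × 10 = 7.68 (a 10-second interval = 10 seconds).
P(N = 5) = e^(−7.68) · 7.68^5/5! ≈ 0.1029.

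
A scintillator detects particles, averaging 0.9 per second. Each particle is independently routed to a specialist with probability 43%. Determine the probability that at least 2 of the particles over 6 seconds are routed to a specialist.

0.6742

Thinning: the particles that are routed to a specialist themselves form a Poisson process with rate 0.43 × 0.9 = 0.387 per second.
Over the interval, μ = 0.387 × 6 = 2.322 (6 seconds).
P(N ≥ 2) = 1 − P(N ≤ 1) ≈ 0.6742.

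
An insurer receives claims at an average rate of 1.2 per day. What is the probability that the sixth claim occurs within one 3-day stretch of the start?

Over the interval, μ = 1.2 × 3 = 3.6 (a 3-day stretch = 3 days).
The sixth arrival falls in the interval iff at least 6 events occur there: P(S_6 ≤ t) = P(N ≥ 6) = 1 − P(N ≤ 5) ≈ 0.1559.

0.1559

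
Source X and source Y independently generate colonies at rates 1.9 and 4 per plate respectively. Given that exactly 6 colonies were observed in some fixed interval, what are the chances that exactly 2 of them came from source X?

Given the total, each event is independently from source X with probability p = λ_X/(λ_X+λ_Y) = 1.9/5.9 ≈ 0.3220.
So K ~ Binomial(6, 1.9/5.9): P(K = 2) = C(6,2) · (1.9/5.9)^2 · (4/5.9)^4 ≈ 0.3286.

0.3286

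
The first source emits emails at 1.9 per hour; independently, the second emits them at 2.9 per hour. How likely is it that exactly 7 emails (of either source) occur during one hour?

0.0959

Independent Poisson processes superpose: combined rate λ = 1.9 + 2.9 = 4.8 per hour.
So μ = 4.8.
P(N = 7) = e^(−4.8) · 4.8^7/7! ≈ 0.0959.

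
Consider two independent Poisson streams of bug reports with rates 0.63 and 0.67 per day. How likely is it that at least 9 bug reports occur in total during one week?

Independent Poisson processes superpose: combined rate λ = 0.63 + 0.67 = 1.3 per day.
Over the interval, μ = 1.3 × 7 = 9.1 (a week = 7 days).
P(N ≥ 9) = 1 − P(N ≤ 8) ≈ 0.5574.

0.5574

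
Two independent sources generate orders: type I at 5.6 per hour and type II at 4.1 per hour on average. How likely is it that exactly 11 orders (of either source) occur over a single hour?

0.1098

Independent Poisson processes superpose: combined rate λ = 5.6 + 4.1 = 9.7 per hour.
So μ = 9.7.
P(N = 11) = e^(−9.7) · 9.7^11/11! ≈ 0.1098.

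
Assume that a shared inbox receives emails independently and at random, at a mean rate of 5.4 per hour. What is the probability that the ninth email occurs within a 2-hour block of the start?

Over the interval, μ = 5.4 × 2 = 10.8 (a 2-hour block = 2 hours).
The ninth arrival falls in the interval iff at least 9 events occur there: P(S_9 ≤ t) = P(N ≥ 9) = 1 − P(N ≤ 8) ≈ 0.7498.

0.7498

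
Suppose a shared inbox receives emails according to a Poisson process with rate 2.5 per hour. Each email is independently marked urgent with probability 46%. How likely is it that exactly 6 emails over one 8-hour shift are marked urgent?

Thinning: the emails that are marked urgent themselves form a Poisson process with rate 0.46 × 2.5 = 1.15 per hour.
Over the interval, μ = 1.15 × 8 = 9.2 (an 8-hour shift = 8 hours).
P(N = 6) = e^(−9.2) · 9.2^6/6! ≈ 0.0851.

0.0851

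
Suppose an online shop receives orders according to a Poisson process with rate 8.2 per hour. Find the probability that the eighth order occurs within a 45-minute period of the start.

0.2769

Over the interval, μ = 8.2 × 0.75 = 6.15 (a 45-minute period = 0.75 hours).
The eighth arrival falls in the interval iff at least 8 events occur there: P(S_8 ≤ t) = P(N ≥ 8) = 1 − P(N ≤ 7) ≈ 0.2769.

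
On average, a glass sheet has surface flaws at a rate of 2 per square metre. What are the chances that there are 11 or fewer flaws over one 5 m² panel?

Over the interval, μ = 2 × 5 = 10 (a 5 m² panel = 5 square metres).
P(N ≤ 11) = Σ_{j=0}^{11} e^(−μ) μ^j/j! ≈ 0.6968.

0.6968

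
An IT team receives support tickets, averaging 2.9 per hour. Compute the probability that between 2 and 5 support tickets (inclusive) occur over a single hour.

With mean μ = 2.9 per hour,
P(2 ≤ N ≤ 5) = Σ_{j=2}^{5} e^(−2.9) · 2.9^j/j! ≈ 0.7112.

0.7112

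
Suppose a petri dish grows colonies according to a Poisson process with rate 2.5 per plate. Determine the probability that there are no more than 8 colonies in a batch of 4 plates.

0.3328

Over the interval, μ = 2.5 × 4 = 10 (a batch of 4 plates = 4 plates).
P(N ≤ 8) = Σ_{j=0}^{8} e^(−μ) μ^j/j! ≈ 0.3328.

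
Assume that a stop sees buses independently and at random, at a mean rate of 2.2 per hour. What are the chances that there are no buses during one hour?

0.1108

With mean μ = 2.2 per hour,
P(N = 0) = e^(−μ) μ^0/0! = e^(−2.2) · 2.2^0/1 ≈ 0.1108.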